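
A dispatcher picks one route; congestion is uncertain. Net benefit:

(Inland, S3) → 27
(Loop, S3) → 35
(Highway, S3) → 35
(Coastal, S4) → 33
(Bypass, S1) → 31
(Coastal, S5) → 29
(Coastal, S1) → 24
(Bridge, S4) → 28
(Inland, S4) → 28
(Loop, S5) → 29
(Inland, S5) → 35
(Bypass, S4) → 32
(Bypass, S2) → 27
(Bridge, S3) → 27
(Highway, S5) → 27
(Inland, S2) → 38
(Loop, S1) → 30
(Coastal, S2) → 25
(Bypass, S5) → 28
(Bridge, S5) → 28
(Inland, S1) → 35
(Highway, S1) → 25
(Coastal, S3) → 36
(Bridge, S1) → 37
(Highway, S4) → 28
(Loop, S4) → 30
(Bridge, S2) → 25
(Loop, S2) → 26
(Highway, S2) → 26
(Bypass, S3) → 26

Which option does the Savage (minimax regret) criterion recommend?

Column bests: S1=37, S2=38, S3=36, S4=33, S5=35.
Bridge regrets: 0, 13, 9, 5, 7 → max 13
Bypass regrets: 6, 11, 10, 1, 7 → max 11
Loop regrets: 7, 12, 1, 3, 6 → max 12
Inland regrets: 2, 0, 9, 5, 0 → max 9
Coastal regrets: 13, 13, 0, 0, 6 → max 13
Highway regrets: 12, 12, 1, 5, 8 → max 12
Smallest max regret = 9 → Inland.

Inland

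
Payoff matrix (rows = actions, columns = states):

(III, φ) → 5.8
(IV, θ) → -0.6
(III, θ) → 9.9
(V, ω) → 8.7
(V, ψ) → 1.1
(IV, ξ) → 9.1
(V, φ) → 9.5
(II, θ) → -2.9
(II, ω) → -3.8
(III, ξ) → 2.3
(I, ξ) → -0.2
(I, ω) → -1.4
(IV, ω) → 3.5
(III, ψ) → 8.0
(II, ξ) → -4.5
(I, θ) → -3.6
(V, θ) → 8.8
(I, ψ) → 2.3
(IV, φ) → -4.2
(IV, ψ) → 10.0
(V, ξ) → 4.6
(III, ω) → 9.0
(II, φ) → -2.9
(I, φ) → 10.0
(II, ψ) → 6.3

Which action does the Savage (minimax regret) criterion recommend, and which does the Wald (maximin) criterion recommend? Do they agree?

minimax regret → III; maximin → III (agree)

Column bests: θ=9.9, φ=10.0, ψ=10.0, ω=9.0, ξ=9.1.
I regrets: 13.5, 0.0, 7.7, 10.4, 9.3 → max 13.5
II regrets: 12.8, 12.9, 3.7, 12.8, 13.6 → max 13.6
III regrets: 0.0, 4.2, 2.0, 0.0, 6.8 → max 6.8
IV regrets: 10.5, 14.2, 0.0, 5.5, 0.0 → max 14.2
V regrets: 1.1, 0.5, 8.9, 0.3, 4.5 → max 8.9
Smallest max regret = 6.8 → III.
Row minima: I=-3.6, II=-4.5, III=2.3, IV=-4.2, V=1.1
Best worst-case = 2.3 → III.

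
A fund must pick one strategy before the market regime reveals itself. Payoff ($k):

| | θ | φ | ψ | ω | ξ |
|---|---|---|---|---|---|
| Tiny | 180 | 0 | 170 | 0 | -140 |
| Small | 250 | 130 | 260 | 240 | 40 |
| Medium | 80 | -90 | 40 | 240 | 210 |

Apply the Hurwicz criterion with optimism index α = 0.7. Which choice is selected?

Tiny: 0.7·180 + 0.3·(-140) = 84
Small: 0.7·260 + 0.3·40 = 194
Medium: 0.7·240 + 0.3·(-90) = 141
Highest Hurwicz score = 194 → Small.

Small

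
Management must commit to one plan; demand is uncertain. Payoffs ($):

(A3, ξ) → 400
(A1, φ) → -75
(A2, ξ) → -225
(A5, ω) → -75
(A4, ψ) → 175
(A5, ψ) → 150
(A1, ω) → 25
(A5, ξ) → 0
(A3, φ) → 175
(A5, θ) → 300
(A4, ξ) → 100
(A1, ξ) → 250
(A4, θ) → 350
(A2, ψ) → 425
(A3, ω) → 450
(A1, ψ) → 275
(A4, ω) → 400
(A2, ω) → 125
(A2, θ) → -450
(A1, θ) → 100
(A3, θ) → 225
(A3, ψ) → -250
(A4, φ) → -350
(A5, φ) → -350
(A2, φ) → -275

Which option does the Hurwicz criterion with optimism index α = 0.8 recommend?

A3

A1: 0.8·275 + 0.2·(-75) = 205
A2: 0.8·425 + 0.2·(-450) = 250
A3: 0.8·450 + 0.2·(-250) = 310
A4: 0.8·400 + 0.2·(-350) = 250
A5: 0.8·300 + 0.2·(-350) = 170
Highest Hurwicz score = 310 → A3.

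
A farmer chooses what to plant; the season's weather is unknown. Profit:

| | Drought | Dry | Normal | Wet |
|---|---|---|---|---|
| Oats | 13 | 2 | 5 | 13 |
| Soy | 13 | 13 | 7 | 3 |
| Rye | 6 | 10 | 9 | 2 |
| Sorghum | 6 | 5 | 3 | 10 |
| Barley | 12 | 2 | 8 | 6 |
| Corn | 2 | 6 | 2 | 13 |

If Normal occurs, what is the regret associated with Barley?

Best payoff under Normal is 9.
Regret = 9 − 8 = 1.

1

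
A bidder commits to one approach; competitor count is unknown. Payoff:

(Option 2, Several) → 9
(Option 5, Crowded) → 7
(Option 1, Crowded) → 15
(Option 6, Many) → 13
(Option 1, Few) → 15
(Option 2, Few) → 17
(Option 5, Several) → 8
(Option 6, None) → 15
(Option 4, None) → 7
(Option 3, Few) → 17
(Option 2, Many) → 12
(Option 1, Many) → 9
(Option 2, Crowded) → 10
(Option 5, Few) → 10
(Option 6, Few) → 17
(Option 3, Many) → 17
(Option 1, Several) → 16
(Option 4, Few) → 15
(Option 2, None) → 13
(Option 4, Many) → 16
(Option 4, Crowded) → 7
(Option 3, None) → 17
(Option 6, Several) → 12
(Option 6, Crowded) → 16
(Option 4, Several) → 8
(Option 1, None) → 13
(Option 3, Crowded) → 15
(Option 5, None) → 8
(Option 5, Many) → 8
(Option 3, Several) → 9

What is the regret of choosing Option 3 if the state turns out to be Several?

7

Best payoff under Several is 16.
Regret = 16 − 9 = 7.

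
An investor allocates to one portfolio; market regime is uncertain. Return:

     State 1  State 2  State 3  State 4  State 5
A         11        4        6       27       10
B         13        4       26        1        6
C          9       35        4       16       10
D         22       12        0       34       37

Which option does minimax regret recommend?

D

Column bests: State 1=22, State 2=35, State 3=26, State 4=34, State 5=37.
A regrets: 11, 31, 20, 7, 27 → max 31
B regrets: 9, 31, 0, 33, 31 → max 33
C regrets: 13, 0, 22, 18, 27 → max 27
D regrets: 0, 23, 26, 0, 0 → max 26
Smallest max regret = 26 → D.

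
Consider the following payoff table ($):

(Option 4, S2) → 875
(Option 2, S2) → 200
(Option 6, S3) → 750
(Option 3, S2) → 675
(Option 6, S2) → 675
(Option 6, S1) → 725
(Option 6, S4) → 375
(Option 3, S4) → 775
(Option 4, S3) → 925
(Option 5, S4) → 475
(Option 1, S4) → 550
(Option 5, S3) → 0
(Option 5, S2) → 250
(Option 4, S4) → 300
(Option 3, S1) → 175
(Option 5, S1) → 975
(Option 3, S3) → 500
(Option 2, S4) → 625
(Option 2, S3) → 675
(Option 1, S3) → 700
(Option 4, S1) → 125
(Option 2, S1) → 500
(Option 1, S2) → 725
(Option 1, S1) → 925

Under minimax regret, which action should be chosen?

Column bests: S1=975, S2=875, S3=925, S4=775.
Option 1 regrets: 50, 150, 225, 225 → max 225
Option 2 regrets: 475, 675, 250, 150 → max 675
Option 3 regrets: 800, 200, 425, 0 → max 800
Option 4 regrets: 850, 0, 0, 475 → max 850
Option 5 regrets: 0, 625, 925, 300 → max 925
Option 6 regrets: 250, 200, 175, 400 → max 400
Smallest max regret = 225 → Option 1.

Option 1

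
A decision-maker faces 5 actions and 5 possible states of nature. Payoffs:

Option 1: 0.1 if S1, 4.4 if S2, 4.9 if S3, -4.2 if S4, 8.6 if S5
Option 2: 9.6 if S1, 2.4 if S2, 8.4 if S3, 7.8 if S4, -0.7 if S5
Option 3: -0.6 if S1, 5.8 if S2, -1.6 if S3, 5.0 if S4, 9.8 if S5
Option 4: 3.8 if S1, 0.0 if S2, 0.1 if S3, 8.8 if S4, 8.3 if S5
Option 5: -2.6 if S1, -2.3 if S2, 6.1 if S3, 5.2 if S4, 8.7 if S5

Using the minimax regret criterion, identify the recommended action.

Option 4

Column bests: S1=9.6, S2=5.8, S3=8.4, S4=8.8, S5=9.8.
Option 1 regrets: 9.5, 1.4, 3.5, 13.0, 1.2 → max 13.0
Option 2 regrets: 0.0, 3.4, 0.0, 1.0, 10.5 → max 10.5
Option 3 regrets: 10.2, 0.0, 10.0, 3.8, 0.0 → max 10.2
Option 4 regrets: 5.8, 5.8, 8.3, 0.0, 1.5 → max 8.3
Option 5 regrets: 12.2, 8.1, 2.3, 3.6, 1.1 → max 12.2
Smallest max regret = 8.3 → Option 4.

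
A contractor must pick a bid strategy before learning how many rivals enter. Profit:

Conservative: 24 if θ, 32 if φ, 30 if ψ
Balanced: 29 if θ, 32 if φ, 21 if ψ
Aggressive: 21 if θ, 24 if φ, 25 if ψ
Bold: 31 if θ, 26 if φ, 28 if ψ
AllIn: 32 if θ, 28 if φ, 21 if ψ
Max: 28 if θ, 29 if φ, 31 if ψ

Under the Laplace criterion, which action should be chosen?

Row averages: Conservative=86/3, Balanced=82/3, Aggressive=70/3, Bold=85/3, AllIn=27, Max=88/3
Highest average = 88/3 → Max.

Max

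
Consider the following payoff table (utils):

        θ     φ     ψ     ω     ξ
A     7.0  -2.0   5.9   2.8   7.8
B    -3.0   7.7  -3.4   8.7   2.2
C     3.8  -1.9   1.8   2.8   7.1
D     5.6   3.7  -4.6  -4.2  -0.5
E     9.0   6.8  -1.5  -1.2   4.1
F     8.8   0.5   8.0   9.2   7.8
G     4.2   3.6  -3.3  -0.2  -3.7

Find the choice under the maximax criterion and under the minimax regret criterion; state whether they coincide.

Row maxima: A=7.8, B=8.7, C=7.1, D=5.6, E=9.0, F=9.2, G=4.2
Best best-case = 9.2 → F.
Column bests: θ=9.0, φ=7.7, ψ=8.0, ω=9.2, ξ=7.8.
A regrets: 2.0, 9.7, 2.1, 6.4, 0.0 → max 9.7
B regrets: 12.0, 0.0, 11.4, 0.5, 5.6 → max 12.0
C regrets: 5.2, 9.6, 6.2, 6.4, 0.7 → max 9.6
D regrets: 3.4, 4.0, 12.6, 13.4, 8.3 → max 13.4
E regrets: 0.0, 0.9, 9.5, 10.4, 3.7 → max 10.4
F regrets: 0.2, 7.2, 0.0, 0.0, 0.0 → max 7.2
G regrets: 4.8, 4.1, 11.3, 9.4, 11.5 → max 11.5
Smallest max regret = 7.2 → F.

maximax → F; minimax regret → F (agree)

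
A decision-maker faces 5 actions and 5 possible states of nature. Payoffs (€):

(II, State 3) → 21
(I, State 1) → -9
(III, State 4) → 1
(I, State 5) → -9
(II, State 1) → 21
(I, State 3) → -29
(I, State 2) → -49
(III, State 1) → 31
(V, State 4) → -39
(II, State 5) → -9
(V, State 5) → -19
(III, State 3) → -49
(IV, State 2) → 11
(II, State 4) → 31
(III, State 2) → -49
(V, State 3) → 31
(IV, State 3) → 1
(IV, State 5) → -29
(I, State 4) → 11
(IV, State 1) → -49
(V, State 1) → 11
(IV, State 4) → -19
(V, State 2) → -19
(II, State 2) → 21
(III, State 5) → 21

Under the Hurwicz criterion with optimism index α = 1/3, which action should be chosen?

I: 1/3·11 + 2/3·(-49) = -29
II: 1/3·31 + 2/3·(-9) = 13/3
III: 1/3·31 + 2/3·(-49) = -67/3
IV: 1/3·11 + 2/3·(-49) = -29
V: 1/3·31 + 2/3·(-39) = -47/3
Highest Hurwicz score = 13/3 → II.

II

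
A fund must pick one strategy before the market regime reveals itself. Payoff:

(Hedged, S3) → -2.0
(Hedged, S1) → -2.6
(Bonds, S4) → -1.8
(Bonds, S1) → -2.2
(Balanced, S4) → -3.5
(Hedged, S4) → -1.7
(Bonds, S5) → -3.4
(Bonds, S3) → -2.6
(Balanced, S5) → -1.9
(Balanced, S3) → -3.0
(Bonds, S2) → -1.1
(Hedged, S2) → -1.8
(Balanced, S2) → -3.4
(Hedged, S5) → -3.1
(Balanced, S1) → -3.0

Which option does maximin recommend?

Row minima: Balanced=-3.5, Hedged=-3.1, Bonds=-3.4
Best worst-case = -3.1 → Hedged.

Hedged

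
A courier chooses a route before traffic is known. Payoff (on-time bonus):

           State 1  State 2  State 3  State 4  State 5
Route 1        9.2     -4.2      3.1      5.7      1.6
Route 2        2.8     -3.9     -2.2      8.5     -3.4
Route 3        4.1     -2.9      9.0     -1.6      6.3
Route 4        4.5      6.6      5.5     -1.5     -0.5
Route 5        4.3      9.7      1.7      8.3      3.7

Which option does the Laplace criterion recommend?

Row averages: Route 1=3.08, Route 2=0.36, Route 3=2.98, Route 4=2.92, Route 5=5.54
Highest average = 5.54 → Route 5.

Route 5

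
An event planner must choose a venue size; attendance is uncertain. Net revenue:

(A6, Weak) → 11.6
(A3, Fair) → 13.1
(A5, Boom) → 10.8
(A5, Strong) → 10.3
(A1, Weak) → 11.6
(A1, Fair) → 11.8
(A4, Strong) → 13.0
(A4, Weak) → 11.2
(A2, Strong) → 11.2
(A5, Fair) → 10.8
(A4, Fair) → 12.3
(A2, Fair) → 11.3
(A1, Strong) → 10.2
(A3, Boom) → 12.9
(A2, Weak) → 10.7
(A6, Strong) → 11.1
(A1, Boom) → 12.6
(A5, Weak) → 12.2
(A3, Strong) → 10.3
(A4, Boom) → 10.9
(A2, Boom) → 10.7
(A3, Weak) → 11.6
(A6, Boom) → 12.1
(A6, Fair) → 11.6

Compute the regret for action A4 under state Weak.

1.0

Best payoff under Weak is 12.2.
Regret = 12.2 − 11.2 = 1.0.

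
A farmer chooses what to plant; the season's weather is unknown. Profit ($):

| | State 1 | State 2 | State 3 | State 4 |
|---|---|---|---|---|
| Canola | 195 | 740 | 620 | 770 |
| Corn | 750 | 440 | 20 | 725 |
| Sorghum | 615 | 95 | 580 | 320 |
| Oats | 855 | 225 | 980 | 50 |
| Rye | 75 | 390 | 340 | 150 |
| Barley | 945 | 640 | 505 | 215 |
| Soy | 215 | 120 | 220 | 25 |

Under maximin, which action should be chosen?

Barley

Row minima: Canola=195, Corn=20, Sorghum=95, Oats=50, Rye=75, Barley=215, Soy=25
Best worst-case = 215 → Barley.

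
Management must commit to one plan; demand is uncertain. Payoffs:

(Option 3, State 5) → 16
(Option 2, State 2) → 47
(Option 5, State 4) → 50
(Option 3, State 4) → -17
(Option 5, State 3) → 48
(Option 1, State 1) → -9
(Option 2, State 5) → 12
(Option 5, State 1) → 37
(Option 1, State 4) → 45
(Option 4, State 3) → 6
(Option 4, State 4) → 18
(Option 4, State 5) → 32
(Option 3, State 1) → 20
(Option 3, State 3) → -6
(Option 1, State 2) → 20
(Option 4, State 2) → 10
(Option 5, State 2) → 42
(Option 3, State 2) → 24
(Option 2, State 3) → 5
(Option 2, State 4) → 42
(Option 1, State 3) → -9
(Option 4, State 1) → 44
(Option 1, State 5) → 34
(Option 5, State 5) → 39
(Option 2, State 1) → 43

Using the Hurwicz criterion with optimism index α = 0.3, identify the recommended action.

Option 5

Option 1: 0.3·45 + 0.7·(-9) = 7.2
Option 2: 0.3·47 + 0.7·5 = 17.6
Option 3: 0.3·24 + 0.7·(-17) = -4.7
Option 4: 0.3·44 + 0.7·6 = 17.4
Option 5: 0.3·50 + 0.7·37 = 40.9
Highest Hurwicz score = 40.9 → Option 5.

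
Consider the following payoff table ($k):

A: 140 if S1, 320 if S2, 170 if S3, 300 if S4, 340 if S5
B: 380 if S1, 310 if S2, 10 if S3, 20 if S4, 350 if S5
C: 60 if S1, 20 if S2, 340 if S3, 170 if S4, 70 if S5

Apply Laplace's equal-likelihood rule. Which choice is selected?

A

Row averages: A=254, B=214, C=132
Highest average = 254 → A.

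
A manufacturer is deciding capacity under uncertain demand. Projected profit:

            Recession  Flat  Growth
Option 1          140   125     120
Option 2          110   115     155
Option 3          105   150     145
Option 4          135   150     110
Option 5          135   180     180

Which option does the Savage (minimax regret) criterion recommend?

Option 5

Column bests: Recession=140, Flat=180, Growth=180.
Option 1 regrets: 0, 55, 60 → max 60
Option 2 regrets: 30, 65, 25 → max 65
Option 3 regrets: 35, 30, 35 → max 35
Option 4 regrets: 5, 30, 70 → max 70
Option 5 regrets: 5, 0, 0 → max 5
Smallest max regret = 5 → Option 5.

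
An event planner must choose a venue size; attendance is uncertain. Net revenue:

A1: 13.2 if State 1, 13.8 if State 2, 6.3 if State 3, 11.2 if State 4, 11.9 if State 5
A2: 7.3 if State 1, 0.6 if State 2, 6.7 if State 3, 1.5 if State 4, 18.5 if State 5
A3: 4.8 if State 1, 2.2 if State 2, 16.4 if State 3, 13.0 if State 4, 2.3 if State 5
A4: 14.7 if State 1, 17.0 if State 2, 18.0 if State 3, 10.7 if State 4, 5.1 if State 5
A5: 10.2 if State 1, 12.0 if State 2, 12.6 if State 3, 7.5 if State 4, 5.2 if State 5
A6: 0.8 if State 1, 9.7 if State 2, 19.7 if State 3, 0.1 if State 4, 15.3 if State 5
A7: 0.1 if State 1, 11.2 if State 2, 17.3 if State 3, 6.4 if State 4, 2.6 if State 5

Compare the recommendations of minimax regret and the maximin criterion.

minimax regret → A5; maximin → A1 (disagree)

Column bests: State 1=14.7, State 2=17.0, State 3=19.7, State 4=13.0, State 5=18.5.
A1 regrets: 1.5, 3.2, 13.4, 1.8, 6.6 → max 13.4
A2 regrets: 7.4, 16.4, 13.0, 11.5, 0.0 → max 16.4
A3 regrets: 9.9, 14.8, 3.3, 0.0, 16.2 → max 16.2
A4 regrets: 0.0, 0.0, 1.7, 2.3, 13.4 → max 13.4
A5 regrets: 4.5, 5.0, 7.1, 5.5, 13.3 → max 13.3
A6 regrets: 13.9, 7.3, 0.0, 12.9, 3.2 → max 13.9
A7 regrets: 14.6, 5.8, 2.4, 6.6, 15.9 → max 15.9
Smallest max regret = 13.3 → A5.
Row minima: A1=6.3, A2=0.6, A3=2.2, A4=5.1, A5=5.2, A6=0.1, A7=0.1
Best worst-case = 6.3 → A1.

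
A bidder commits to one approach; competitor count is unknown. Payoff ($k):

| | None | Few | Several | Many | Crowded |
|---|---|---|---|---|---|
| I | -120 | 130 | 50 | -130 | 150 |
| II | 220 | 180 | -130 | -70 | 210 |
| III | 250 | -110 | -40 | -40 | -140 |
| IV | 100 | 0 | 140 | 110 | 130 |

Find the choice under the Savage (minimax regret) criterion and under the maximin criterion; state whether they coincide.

minimax regret → IV; maximin → IV (agree)

Column bests: None=250, Few=180, Several=140, Many=110, Crowded=210.
I regrets: 370, 50, 90, 240, 60 → max 370
II regrets: 30, 0, 270, 180, 0 → max 270
III regrets: 0, 290, 180, 150, 350 → max 350
IV regrets: 150, 180, 0, 0, 80 → max 180
Smallest max regret = 180 → IV.
Row minima: I=-130, II=-130, III=-140, IV=0
Best worst-case = 0 → IV.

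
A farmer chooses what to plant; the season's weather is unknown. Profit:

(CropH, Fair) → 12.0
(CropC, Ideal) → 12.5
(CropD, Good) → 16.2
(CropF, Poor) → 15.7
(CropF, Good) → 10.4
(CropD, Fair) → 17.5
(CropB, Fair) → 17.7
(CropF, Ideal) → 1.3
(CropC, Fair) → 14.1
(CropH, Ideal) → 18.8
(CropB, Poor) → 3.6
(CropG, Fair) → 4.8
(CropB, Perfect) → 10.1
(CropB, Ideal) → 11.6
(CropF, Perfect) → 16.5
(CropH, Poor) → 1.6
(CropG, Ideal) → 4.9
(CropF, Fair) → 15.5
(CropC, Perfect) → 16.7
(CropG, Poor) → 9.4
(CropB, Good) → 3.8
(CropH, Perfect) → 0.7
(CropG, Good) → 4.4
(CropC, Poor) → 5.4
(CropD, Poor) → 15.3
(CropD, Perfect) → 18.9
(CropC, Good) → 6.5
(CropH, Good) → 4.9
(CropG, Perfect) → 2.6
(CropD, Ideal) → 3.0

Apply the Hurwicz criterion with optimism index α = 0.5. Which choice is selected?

CropC

CropC: 0.5·16.7 + 0.5·5.4 = 11.05
CropF: 0.5·16.5 + 0.5·1.3 = 8.9
CropH: 0.5·18.8 + 0.5·0.7 = 9.75
CropB: 0.5·17.7 + 0.5·3.6 = 10.65
CropG: 0.5·9.4 + 0.5·2.6 = 6
CropD: 0.5·18.9 + 0.5·3.0 = 10.95
Highest Hurwicz score = 11.05 → CropC.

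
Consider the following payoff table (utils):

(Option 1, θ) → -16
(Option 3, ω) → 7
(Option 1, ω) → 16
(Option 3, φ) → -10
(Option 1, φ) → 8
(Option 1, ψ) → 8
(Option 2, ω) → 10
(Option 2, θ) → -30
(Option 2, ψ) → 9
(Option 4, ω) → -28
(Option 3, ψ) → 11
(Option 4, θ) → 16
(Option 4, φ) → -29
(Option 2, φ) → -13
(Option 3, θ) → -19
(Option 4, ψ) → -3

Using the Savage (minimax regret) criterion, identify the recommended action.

Column bests: θ=16, φ=8, ψ=11, ω=16.
Option 1 regrets: 32, 0, 3, 0 → max 32
Option 2 regrets: 46, 21, 2, 6 → max 46
Option 3 regrets: 35, 18, 0, 9 → max 35
Option 4 regrets: 0, 37, 14, 44 → max 44
Smallest max regret = 32 → Option 1.

Option 1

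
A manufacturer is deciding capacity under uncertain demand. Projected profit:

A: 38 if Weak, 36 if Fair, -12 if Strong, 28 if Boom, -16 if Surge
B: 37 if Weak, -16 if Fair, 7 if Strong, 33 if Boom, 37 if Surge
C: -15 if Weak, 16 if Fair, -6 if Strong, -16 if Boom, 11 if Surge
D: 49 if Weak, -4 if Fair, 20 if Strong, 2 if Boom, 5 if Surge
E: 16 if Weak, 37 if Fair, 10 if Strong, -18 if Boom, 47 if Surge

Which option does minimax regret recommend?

D

Column bests: Weak=49, Fair=37, Strong=20, Boom=33, Surge=47.
A regrets: 11, 1, 32, 5, 63 → max 63
B regrets: 12, 53, 13, 0, 10 → max 53
C regrets: 64, 21, 26, 49, 36 → max 64
D regrets: 0, 41, 0, 31, 42 → max 42
E regrets: 33, 0, 10, 51, 0 → max 51
Smallest max regret = 42 → D.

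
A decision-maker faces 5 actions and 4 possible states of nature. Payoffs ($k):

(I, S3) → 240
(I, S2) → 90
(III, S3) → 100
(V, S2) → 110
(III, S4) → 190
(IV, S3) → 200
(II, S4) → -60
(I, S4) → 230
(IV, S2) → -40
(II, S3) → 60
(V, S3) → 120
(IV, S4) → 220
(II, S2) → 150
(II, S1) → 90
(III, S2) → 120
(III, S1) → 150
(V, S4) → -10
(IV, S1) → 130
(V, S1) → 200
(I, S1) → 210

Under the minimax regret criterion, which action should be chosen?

I

Column bests: S1=210, S2=150, S3=240, S4=230.
I regrets: 0, 60, 0, 0 → max 60
II regrets: 120, 0, 180, 290 → max 290
III regrets: 60, 30, 140, 40 → max 140
IV regrets: 80, 190, 40, 10 → max 190
V regrets: 10, 40, 120, 240 → max 240
Smallest max regret = 60 → I.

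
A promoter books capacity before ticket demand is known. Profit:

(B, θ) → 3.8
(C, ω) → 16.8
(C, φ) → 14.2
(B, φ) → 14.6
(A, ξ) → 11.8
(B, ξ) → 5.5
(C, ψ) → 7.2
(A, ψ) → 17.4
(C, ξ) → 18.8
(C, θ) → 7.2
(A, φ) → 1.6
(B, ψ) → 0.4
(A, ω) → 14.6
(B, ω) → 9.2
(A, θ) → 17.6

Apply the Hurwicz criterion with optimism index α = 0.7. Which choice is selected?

C

A: 0.7·17.6 + 0.3·1.6 = 12.8
B: 0.7·14.6 + 0.3·0.4 = 10.34
C: 0.7·18.8 + 0.3·7.2 = 15.32
Highest Hurwicz score = 15.32 → C.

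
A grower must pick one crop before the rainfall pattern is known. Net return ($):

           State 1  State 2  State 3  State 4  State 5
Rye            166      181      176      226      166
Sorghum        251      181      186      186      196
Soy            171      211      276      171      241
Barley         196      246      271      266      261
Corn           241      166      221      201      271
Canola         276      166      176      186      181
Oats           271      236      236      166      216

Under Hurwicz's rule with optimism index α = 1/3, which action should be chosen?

Rye: 1/3·226 + 2/3·166 = 186
Sorghum: 1/3·251 + 2/3·181 = 613/3
Soy: 1/3·276 + 2/3·171 = 206
Barley: 1/3·271 + 2/3·196 = 221
Corn: 1/3·271 + 2/3·166 = 201
Canola: 1/3·276 + 2/3·166 = 608/3
Oats: 1/3·271 + 2/3·166 = 201
Highest Hurwicz score = 221 → Barley.

Barley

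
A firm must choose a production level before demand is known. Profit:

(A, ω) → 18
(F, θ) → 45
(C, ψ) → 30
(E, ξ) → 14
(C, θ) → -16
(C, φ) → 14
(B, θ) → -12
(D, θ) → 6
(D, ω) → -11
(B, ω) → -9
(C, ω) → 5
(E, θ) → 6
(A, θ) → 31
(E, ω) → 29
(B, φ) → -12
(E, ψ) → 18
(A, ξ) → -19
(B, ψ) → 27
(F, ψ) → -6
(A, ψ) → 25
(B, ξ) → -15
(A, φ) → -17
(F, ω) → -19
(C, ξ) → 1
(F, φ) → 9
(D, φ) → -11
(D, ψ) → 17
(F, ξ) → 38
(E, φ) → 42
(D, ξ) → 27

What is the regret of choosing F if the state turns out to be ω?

48

Best payoff under ω is 29.
Regret = 29 − (-19) = 48.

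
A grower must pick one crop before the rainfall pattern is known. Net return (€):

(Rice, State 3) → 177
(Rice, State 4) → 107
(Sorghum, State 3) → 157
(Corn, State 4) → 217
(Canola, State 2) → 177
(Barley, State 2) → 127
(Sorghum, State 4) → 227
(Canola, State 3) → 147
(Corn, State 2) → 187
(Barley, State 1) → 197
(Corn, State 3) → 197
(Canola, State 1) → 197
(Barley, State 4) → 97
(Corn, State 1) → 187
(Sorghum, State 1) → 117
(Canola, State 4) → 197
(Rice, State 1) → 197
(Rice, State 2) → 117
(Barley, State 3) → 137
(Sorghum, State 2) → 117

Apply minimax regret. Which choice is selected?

Corn

Column bests: State 1=197, State 2=187, State 3=197, State 4=227.
Sorghum regrets: 80, 70, 40, 0 → max 80
Barley regrets: 0, 60, 60, 130 → max 130
Corn regrets: 10, 0, 0, 10 → max 10
Canola regrets: 0, 10, 50, 30 → max 50
Rice regrets: 0, 70, 20, 120 → max 120
Smallest max regret = 10 → Corn.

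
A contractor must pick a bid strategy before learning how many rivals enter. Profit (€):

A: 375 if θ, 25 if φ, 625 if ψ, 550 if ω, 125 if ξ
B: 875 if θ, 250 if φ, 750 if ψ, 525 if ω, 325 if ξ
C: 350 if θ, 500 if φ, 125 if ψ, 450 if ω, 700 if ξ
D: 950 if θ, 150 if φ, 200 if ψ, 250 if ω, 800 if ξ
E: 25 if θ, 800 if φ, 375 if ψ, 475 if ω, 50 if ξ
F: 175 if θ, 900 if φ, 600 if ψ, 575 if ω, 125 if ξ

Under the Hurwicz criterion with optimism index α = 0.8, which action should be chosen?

D

A: 0.8·625 + 0.2·25 = 505
B: 0.8·875 + 0.2·250 = 750
C: 0.8·700 + 0.2·125 = 585
D: 0.8·950 + 0.2·150 = 790
E: 0.8·800 + 0.2·25 = 645
F: 0.8·900 + 0.2·125 = 745
Highest Hurwicz score = 790 → D.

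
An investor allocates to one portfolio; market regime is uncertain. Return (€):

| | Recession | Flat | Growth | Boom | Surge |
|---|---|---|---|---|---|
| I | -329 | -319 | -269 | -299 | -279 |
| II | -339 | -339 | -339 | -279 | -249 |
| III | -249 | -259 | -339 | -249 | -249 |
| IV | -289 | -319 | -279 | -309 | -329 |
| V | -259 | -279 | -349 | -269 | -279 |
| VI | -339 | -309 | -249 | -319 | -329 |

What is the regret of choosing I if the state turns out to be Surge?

Best payoff under Surge is -249.
Regret = -249 − (-279) = 30.

30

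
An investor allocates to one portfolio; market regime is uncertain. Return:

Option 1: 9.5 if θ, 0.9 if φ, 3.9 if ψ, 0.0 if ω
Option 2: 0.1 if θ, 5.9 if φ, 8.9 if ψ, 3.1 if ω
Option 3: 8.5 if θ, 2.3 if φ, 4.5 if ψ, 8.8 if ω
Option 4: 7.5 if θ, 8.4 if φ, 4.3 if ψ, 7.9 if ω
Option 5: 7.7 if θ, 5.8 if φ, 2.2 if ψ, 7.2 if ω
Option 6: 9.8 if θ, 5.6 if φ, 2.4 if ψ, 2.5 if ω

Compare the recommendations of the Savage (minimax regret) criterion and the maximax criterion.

Column bests: θ=9.8, φ=8.4, ψ=8.9, ω=8.8.
Option 1 regrets: 0.3, 7.5, 5.0, 8.8 → max 8.8
Option 2 regrets: 9.7, 2.5, 0.0, 5.7 → max 9.7
Option 3 regrets: 1.3, 6.1, 4.4, 0.0 → max 6.1
Option 4 regrets: 2.3, 0.0, 4.6, 0.9 → max 4.6
Option 5 regrets: 2.1, 2.6, 6.7, 1.6 → max 6.7
Option 6 regrets: 0.0, 2.8, 6.5, 6.3 → max 6.5
Smallest max regret = 4.6 → Option 4.
Row maxima: Option 1=9.5, Option 2=8.9, Option 3=8.8, Option 4=8.4, Option 5=7.7, Option 6=9.8
Best best-case = 9.8 → Option 6.

minimax regret → Option 4; maximax → Option 6 (disagree)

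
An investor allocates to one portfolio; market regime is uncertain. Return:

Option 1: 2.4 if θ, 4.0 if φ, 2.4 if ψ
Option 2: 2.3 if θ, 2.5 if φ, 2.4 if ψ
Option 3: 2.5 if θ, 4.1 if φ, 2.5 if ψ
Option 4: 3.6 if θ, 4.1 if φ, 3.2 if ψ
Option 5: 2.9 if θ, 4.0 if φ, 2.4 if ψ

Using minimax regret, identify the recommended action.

Option 4

Column bests: θ=3.6, φ=4.1, ψ=3.2.
Option 1 regrets: 1.2, 0.1, 0.8 → max 1.2
Option 2 regrets: 1.3, 1.6, 0.8 → max 1.6
Option 3 regrets: 1.1, 0.0, 0.7 → max 1.1
Option 4 regrets: 0.0, 0.0, 0.0 → max 0.0
Option 5 regrets: 0.7, 0.1, 0.8 → max 0.8
Smallest max regret = 0.0 → Option 4.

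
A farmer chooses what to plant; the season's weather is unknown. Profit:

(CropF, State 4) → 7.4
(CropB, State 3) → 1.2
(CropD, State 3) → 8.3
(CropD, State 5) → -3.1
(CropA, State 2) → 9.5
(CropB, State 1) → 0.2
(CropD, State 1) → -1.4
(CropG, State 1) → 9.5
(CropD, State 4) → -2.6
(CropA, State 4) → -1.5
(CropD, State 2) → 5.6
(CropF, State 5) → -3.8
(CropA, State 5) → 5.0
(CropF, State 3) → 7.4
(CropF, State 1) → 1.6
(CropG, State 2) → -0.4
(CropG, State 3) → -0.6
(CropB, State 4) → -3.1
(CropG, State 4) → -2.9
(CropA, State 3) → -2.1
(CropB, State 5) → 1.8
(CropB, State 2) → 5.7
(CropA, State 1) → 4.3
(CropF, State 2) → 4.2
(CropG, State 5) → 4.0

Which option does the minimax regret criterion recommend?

Column bests: State 1=9.5, State 2=9.5, State 3=8.3, State 4=7.4, State 5=5.0.
CropF regrets: 7.9, 5.3, 0.9, 0.0, 8.8 → max 8.8
CropB regrets: 9.3, 3.8, 7.1, 10.5, 3.2 → max 10.5
CropA regrets: 5.2, 0.0, 10.4, 8.9, 0.0 → max 10.4
CropD regrets: 10.9, 3.9, 0.0, 10.0, 8.1 → max 10.9
CropG regrets: 0.0, 9.9, 8.9, 10.3, 1.0 → max 10.3
Smallest max regret = 8.8 → CropF.

CropF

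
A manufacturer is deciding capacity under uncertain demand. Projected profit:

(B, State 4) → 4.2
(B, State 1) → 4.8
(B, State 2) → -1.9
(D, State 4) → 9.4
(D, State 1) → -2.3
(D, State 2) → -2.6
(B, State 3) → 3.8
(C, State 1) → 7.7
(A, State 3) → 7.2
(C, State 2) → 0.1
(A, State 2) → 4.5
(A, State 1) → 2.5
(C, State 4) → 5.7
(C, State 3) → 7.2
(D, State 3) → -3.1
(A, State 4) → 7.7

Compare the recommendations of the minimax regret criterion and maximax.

Column bests: State 1=7.7, State 2=4.5, State 3=7.2, State 4=9.4.
A regrets: 5.2, 0.0, 0.0, 1.7 → max 5.2
B regrets: 2.9, 6.4, 3.4, 5.2 → max 6.4
C regrets: 0.0, 4.4, 0.0, 3.7 → max 4.4
D regrets: 10.0, 7.1, 10.3, 0.0 → max 10.3
Smallest max regret = 4.4 → C.
Row maxima: A=7.7, B=4.8, C=7.7, D=9.4
Best best-case = 9.4 → D.

minimax regret → C; maximax → D (disagree)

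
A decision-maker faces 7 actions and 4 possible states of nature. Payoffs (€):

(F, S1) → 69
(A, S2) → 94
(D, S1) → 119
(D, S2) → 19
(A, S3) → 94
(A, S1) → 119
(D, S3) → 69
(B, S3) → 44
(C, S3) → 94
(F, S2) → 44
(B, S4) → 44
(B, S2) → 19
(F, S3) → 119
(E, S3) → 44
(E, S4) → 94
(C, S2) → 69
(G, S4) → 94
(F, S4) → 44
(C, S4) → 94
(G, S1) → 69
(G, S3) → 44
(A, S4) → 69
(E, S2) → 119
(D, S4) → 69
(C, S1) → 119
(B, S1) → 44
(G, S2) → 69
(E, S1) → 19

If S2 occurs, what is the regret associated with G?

Best payoff under S2 is 119.
Regret = 119 − 69 = 50.

50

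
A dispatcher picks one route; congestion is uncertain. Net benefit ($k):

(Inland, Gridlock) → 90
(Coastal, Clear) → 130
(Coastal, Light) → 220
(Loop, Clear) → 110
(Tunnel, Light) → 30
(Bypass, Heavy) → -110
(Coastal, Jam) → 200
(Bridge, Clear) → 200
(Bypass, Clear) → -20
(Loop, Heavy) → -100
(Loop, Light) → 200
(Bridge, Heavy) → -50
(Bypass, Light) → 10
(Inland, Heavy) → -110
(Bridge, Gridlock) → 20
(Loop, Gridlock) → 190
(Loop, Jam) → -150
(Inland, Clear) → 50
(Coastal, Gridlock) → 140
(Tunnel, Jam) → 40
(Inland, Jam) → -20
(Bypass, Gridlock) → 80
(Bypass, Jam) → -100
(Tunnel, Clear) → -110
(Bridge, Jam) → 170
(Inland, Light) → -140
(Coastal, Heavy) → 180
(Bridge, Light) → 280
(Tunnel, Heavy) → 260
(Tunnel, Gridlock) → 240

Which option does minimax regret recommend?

Coastal

Column bests: Clear=200, Light=280, Heavy=260, Jam=200, Gridlock=240.
Loop regrets: 90, 80, 360, 350, 50 → max 360
Bypass regrets: 220, 270, 370, 300, 160 → max 370
Inland regrets: 150, 420, 370, 220, 150 → max 420
Tunnel regrets: 310, 250, 0, 160, 0 → max 310
Bridge regrets: 0, 0, 310, 30, 220 → max 310
Coastal regrets: 70, 60, 80, 0, 100 → max 100
Smallest max regret = 100 → Coastal.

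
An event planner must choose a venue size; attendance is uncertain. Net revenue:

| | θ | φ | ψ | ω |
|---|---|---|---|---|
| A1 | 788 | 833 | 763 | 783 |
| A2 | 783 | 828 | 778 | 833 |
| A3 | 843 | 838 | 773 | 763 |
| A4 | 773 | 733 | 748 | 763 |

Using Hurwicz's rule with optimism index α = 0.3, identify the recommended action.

A2

A1: 0.3·833 + 0.7·763 = 784
A2: 0.3·833 + 0.7·778 = 794.5
A3: 0.3·843 + 0.7·763 = 787
A4: 0.3·773 + 0.7·733 = 745
Highest Hurwicz score = 794.5 → A2.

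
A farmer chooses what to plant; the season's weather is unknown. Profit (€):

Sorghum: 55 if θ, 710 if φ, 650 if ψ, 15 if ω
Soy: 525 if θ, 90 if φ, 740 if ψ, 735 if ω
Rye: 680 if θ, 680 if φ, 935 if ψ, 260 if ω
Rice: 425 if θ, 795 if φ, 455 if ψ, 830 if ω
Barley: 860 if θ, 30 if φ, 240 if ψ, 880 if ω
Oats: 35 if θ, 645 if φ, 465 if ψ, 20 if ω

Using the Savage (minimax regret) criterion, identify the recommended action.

Rice

Column bests: θ=860, φ=795, ψ=935, ω=880.
Sorghum regrets: 805, 85, 285, 865 → max 865
Soy regrets: 335, 705, 195, 145 → max 705
Rye regrets: 180, 115, 0, 620 → max 620
Rice regrets: 435, 0, 480, 50 → max 480
Barley regrets: 0, 765, 695, 0 → max 765
Oats regrets: 825, 150, 470, 860 → max 860
Smallest max regret = 480 → Rice.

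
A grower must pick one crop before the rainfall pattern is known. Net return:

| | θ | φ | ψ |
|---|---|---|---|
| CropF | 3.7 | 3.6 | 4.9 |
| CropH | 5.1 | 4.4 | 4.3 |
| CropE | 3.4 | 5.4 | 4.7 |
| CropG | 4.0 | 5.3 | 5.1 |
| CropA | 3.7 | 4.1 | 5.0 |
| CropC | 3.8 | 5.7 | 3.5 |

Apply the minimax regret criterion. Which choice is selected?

CropG

Column bests: θ=5.1, φ=5.7, ψ=5.1.
CropF regrets: 1.4, 2.1, 0.2 → max 2.1
CropH regrets: 0.0, 1.3, 0.8 → max 1.3
CropE regrets: 1.7, 0.3, 0.4 → max 1.7
CropG regrets: 1.1, 0.4, 0.0 → max 1.1
CropA regrets: 1.4, 1.6, 0.1 → max 1.6
CropC regrets: 1.3, 0.0, 1.6 → max 1.6
Smallest max regret = 1.1 → CropG.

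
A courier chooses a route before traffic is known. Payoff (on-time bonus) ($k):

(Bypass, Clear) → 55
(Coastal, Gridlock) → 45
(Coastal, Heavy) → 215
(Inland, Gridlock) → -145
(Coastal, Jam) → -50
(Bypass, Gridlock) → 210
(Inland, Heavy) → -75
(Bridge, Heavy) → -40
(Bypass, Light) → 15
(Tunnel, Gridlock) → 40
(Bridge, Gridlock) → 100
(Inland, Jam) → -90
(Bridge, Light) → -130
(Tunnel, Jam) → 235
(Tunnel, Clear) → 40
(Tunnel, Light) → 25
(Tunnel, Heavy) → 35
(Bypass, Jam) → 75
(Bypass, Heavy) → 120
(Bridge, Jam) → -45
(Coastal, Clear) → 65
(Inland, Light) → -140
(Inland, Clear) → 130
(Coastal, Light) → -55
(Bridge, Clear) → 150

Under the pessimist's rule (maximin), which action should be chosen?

Row minima: Inland=-145, Coastal=-55, Bridge=-130, Bypass=15, Tunnel=25
Best worst-case = 25 → Tunnel.

Tunnel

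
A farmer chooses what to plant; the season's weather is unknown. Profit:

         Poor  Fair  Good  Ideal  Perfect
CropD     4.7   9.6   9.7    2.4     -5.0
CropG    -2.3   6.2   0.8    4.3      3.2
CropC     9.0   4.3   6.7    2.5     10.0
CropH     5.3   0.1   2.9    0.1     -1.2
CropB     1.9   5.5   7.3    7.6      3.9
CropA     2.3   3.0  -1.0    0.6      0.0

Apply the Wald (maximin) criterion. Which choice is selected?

Row minima: CropD=-5.0, CropG=-2.3, CropC=2.5, CropH=-1.2, CropB=1.9, CropA=-1.0
Best worst-case = 2.5 → CropC.

CropC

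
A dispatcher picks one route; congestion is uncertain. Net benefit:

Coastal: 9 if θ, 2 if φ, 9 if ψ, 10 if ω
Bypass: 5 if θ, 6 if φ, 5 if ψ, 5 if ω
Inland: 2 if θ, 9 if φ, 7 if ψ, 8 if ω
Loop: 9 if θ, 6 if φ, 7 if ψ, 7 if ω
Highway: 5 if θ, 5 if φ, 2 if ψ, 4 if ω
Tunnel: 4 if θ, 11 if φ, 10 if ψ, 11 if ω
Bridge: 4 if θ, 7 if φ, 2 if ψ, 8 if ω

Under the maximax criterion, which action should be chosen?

Tunnel

Row maxima: Coastal=10, Bypass=6, Inland=9, Loop=9, Highway=5, Tunnel=11, Bridge=8
Best best-case = 11 → Tunnel.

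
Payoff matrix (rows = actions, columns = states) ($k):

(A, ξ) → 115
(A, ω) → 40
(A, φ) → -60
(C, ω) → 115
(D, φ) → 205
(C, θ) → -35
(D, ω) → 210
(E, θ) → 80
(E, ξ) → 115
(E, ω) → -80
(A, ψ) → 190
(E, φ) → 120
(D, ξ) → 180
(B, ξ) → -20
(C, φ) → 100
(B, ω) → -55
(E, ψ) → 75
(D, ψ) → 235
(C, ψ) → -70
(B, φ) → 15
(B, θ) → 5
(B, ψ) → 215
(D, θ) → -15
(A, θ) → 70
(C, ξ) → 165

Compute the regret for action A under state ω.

170

Best payoff under ω is 210.
Regret = 210 − 40 = 170.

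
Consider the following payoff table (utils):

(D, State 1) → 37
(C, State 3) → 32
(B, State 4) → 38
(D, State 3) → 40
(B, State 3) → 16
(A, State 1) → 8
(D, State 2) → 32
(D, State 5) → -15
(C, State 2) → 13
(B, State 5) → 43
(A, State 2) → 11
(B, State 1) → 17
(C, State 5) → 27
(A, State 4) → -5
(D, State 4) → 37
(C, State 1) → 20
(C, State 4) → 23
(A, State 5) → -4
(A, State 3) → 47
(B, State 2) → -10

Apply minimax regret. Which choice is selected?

Column bests: State 1=37, State 2=32, State 3=47, State 4=38, State 5=43.
A regrets: 29, 21, 0, 43, 47 → max 47
B regrets: 20, 42, 31, 0, 0 → max 42
C regrets: 17, 19, 15, 15, 16 → max 19
D regrets: 0, 0, 7, 1, 58 → max 58
Smallest max regret = 19 → C.

C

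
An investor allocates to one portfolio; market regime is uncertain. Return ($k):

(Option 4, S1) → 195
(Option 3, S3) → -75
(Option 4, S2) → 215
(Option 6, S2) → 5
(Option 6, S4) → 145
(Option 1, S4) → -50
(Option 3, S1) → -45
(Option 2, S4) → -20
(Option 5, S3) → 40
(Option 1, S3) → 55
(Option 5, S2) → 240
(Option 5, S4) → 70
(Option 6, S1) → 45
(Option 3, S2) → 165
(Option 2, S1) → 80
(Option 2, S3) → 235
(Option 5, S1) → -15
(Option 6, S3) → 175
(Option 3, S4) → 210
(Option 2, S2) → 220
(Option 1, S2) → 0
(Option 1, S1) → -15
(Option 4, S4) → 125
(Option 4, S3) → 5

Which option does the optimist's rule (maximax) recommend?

Option 5

Row maxima: Option 1=55, Option 2=235, Option 3=210, Option 4=215, Option 5=240, Option 6=175
Best best-case = 240 → Option 5.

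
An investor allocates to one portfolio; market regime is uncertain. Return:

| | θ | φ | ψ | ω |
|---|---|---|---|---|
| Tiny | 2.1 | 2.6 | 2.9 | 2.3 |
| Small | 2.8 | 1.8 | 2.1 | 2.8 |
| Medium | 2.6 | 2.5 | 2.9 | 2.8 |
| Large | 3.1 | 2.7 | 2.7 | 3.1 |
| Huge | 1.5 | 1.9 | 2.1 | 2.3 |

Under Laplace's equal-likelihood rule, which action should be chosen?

Large

Row averages: Tiny=2.475, Small=2.375, Medium=2.7, Large=2.9, Huge=1.95
Highest average = 2.9 → Large.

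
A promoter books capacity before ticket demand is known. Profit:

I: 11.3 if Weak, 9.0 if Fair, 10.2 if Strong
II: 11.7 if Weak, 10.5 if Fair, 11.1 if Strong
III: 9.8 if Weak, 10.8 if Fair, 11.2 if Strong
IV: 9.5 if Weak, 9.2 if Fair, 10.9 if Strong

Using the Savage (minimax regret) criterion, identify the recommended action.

II

Column bests: Weak=11.7, Fair=10.8, Strong=11.2.
I regrets: 0.4, 1.8, 1.0 → max 1.8
II regrets: 0.0, 0.3, 0.1 → max 0.3
III regrets: 1.9, 0.0, 0.0 → max 1.9
IV regrets: 2.2, 1.6, 0.3 → max 2.2
Smallest max regret = 0.3 → II.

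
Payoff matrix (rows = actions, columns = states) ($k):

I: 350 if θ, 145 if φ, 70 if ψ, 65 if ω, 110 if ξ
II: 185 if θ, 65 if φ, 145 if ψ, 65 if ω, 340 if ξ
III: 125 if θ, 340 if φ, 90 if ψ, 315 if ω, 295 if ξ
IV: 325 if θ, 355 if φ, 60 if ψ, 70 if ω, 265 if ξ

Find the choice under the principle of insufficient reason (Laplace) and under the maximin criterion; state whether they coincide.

laplace → III; maximin → III (agree)

Row averages: I=148, II=160, III=233, IV=215
Highest average = 233 → III.
Row minima: I=65, II=65, III=90, IV=60
Best worst-case = 90 → III.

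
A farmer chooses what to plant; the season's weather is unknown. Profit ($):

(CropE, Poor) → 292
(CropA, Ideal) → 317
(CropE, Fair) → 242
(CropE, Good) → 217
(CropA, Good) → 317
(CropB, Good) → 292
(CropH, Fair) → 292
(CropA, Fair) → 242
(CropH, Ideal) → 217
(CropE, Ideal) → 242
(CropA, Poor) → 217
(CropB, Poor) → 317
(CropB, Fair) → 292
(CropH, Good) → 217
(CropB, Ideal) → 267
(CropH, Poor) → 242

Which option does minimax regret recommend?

CropB

Column bests: Poor=317, Fair=292, Good=317, Ideal=317.
CropA regrets: 100, 50, 0, 0 → max 100
CropH regrets: 75, 0, 100, 100 → max 100
CropE regrets: 25, 50, 100, 75 → max 100
CropB regrets: 0, 0, 25, 50 → max 50
Smallest max regret = 50 → CropB.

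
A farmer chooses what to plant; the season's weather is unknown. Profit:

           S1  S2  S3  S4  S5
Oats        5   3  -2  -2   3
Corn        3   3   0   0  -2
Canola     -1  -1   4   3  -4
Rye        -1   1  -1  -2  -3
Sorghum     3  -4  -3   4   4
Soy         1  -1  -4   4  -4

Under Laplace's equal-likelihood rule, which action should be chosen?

Row averages: Oats=1.4, Corn=0.8, Canola=0.2, Rye=-1.2, Sorghum=0.8, Soy=-0.8
Highest average = 1.4 → Oats.

Oats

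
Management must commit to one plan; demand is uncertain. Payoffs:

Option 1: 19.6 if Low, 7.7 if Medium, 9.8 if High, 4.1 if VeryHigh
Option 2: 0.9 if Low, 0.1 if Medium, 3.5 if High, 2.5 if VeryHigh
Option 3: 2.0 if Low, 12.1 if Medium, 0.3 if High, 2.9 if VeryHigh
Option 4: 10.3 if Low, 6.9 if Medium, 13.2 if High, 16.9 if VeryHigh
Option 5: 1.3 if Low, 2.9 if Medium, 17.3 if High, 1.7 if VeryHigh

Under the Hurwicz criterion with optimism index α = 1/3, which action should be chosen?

Option 4

Option 1: 1/3·19.6 + 2/3·4.1 = 139/15
Option 2: 1/3·3.5 + 2/3·0.1 = 37/30
Option 3: 1/3·12.1 + 2/3·0.3 = 127/30
Option 4: 1/3·16.9 + 2/3·6.9 = 307/30
Option 5: 1/3·17.3 + 2/3·1.3 = 199/30
Highest Hurwicz score = 307/30 → Option 4.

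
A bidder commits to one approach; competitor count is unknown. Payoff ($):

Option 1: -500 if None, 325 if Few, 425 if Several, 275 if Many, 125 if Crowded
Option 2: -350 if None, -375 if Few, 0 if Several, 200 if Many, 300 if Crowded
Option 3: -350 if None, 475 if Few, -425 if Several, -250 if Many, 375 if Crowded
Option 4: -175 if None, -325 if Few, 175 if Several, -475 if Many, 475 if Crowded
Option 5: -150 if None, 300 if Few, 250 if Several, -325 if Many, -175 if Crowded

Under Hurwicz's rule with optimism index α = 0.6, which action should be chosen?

Option 3

Option 1: 0.6·425 + 0.4·(-500) = 55
Option 2: 0.6·300 + 0.4·(-375) = 30
Option 3: 0.6·475 + 0.4·(-425) = 115
Option 4: 0.6·475 + 0.4·(-475) = 95
Option 5: 0.6·300 + 0.4·(-325) = 50
Highest Hurwicz score = 115 → Option 3.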